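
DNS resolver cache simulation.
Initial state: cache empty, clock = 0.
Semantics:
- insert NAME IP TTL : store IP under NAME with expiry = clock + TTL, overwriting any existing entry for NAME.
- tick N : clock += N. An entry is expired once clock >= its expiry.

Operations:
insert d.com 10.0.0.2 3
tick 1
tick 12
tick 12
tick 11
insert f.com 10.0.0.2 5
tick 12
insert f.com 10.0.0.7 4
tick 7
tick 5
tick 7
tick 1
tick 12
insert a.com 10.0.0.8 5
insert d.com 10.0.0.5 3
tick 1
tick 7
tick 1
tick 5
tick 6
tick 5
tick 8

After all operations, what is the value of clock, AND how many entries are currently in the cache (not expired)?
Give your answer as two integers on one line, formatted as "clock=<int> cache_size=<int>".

Answer: clock=113 cache_size=0

Derivation:
Op 1: insert d.com -> 10.0.0.2 (expiry=0+3=3). clock=0
Op 2: tick 1 -> clock=1.
Op 3: tick 12 -> clock=13. purged={d.com}
Op 4: tick 12 -> clock=25.
Op 5: tick 11 -> clock=36.
Op 6: insert f.com -> 10.0.0.2 (expiry=36+5=41). clock=36
Op 7: tick 12 -> clock=48. purged={f.com}
Op 8: insert f.com -> 10.0.0.7 (expiry=48+4=52). clock=48
Op 9: tick 7 -> clock=55. purged={f.com}
Op 10: tick 5 -> clock=60.
Op 11: tick 7 -> clock=67.
Op 12: tick 1 -> clock=68.
Op 13: tick 12 -> clock=80.
Op 14: insert a.com -> 10.0.0.8 (expiry=80+5=85). clock=80
Op 15: insert d.com -> 10.0.0.5 (expiry=80+3=83). clock=80
Op 16: tick 1 -> clock=81.
Op 17: tick 7 -> clock=88. purged={a.com,d.com}
Op 18: tick 1 -> clock=89.
Op 19: tick 5 -> clock=94.
Op 20: tick 6 -> clock=100.
Op 21: tick 5 -> clock=105.
Op 22: tick 8 -> clock=113.
Final clock = 113
Final cache (unexpired): {} -> size=0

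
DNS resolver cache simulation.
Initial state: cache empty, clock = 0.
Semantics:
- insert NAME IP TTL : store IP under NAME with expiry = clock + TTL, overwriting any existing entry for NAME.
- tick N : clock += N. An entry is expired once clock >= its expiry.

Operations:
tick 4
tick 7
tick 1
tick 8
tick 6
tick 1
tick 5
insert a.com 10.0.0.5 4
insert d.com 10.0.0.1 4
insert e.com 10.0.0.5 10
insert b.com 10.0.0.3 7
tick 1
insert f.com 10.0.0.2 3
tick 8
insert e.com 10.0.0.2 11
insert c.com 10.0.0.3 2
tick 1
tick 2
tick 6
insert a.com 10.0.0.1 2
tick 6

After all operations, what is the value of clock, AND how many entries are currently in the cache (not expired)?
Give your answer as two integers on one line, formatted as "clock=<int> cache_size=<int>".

Op 1: tick 4 -> clock=4.
Op 2: tick 7 -> clock=11.
Op 3: tick 1 -> clock=12.
Op 4: tick 8 -> clock=20.
Op 5: tick 6 -> clock=26.
Op 6: tick 1 -> clock=27.
Op 7: tick 5 -> clock=32.
Op 8: insert a.com -> 10.0.0.5 (expiry=32+4=36). clock=32
Op 9: insert d.com -> 10.0.0.1 (expiry=32+4=36). clock=32
Op 10: insert e.com -> 10.0.0.5 (expiry=32+10=42). clock=32
Op 11: insert b.com -> 10.0.0.3 (expiry=32+7=39). clock=32
Op 12: tick 1 -> clock=33.
Op 13: insert f.com -> 10.0.0.2 (expiry=33+3=36). clock=33
Op 14: tick 8 -> clock=41. purged={a.com,b.com,d.com,f.com}
Op 15: insert e.com -> 10.0.0.2 (expiry=41+11=52). clock=41
Op 16: insert c.com -> 10.0.0.3 (expiry=41+2=43). clock=41
Op 17: tick 1 -> clock=42.
Op 18: tick 2 -> clock=44. purged={c.com}
Op 19: tick 6 -> clock=50.
Op 20: insert a.com -> 10.0.0.1 (expiry=50+2=52). clock=50
Op 21: tick 6 -> clock=56. purged={a.com,e.com}
Final clock = 56
Final cache (unexpired): {} -> size=0

Answer: clock=56 cache_size=0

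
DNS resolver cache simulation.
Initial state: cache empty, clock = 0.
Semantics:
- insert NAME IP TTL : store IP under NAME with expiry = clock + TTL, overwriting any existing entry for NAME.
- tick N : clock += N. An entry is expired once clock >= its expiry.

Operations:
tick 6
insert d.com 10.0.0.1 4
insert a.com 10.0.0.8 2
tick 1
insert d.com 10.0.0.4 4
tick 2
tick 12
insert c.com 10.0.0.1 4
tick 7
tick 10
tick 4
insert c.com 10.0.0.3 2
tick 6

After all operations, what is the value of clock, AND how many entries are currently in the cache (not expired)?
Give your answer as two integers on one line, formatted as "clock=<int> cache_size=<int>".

Op 1: tick 6 -> clock=6.
Op 2: insert d.com -> 10.0.0.1 (expiry=6+4=10). clock=6
Op 3: insert a.com -> 10.0.0.8 (expiry=6+2=8). clock=6
Op 4: tick 1 -> clock=7.
Op 5: insert d.com -> 10.0.0.4 (expiry=7+4=11). clock=7
Op 6: tick 2 -> clock=9. purged={a.com}
Op 7: tick 12 -> clock=21. purged={d.com}
Op 8: insert c.com -> 10.0.0.1 (expiry=21+4=25). clock=21
Op 9: tick 7 -> clock=28. purged={c.com}
Op 10: tick 10 -> clock=38.
Op 11: tick 4 -> clock=42.
Op 12: insert c.com -> 10.0.0.3 (expiry=42+2=44). clock=42
Op 13: tick 6 -> clock=48. purged={c.com}
Final clock = 48
Final cache (unexpired): {} -> size=0

Answer: clock=48 cache_size=0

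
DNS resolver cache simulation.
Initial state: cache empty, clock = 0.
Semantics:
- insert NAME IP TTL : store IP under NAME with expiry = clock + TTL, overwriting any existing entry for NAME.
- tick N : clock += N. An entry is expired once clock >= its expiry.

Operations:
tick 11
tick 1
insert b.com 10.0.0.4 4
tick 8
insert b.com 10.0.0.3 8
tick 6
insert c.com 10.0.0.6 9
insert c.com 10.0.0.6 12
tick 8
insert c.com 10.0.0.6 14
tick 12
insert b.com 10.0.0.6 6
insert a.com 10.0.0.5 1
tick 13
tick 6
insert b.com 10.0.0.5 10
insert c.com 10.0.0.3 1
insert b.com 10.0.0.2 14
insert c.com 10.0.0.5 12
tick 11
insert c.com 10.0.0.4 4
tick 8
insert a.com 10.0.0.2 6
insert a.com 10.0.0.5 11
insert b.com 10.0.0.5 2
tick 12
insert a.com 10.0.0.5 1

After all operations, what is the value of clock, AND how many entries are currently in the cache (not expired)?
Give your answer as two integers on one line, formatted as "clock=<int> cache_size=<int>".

Op 1: tick 11 -> clock=11.
Op 2: tick 1 -> clock=12.
Op 3: insert b.com -> 10.0.0.4 (expiry=12+4=16). clock=12
Op 4: tick 8 -> clock=20. purged={b.com}
Op 5: insert b.com -> 10.0.0.3 (expiry=20+8=28). clock=20
Op 6: tick 6 -> clock=26.
Op 7: insert c.com -> 10.0.0.6 (expiry=26+9=35). clock=26
Op 8: insert c.com -> 10.0.0.6 (expiry=26+12=38). clock=26
Op 9: tick 8 -> clock=34. purged={b.com}
Op 10: insert c.com -> 10.0.0.6 (expiry=34+14=48). clock=34
Op 11: tick 12 -> clock=46.
Op 12: insert b.com -> 10.0.0.6 (expiry=46+6=52). clock=46
Op 13: insert a.com -> 10.0.0.5 (expiry=46+1=47). clock=46
Op 14: tick 13 -> clock=59. purged={a.com,b.com,c.com}
Op 15: tick 6 -> clock=65.
Op 16: insert b.com -> 10.0.0.5 (expiry=65+10=75). clock=65
Op 17: insert c.com -> 10.0.0.3 (expiry=65+1=66). clock=65
Op 18: insert b.com -> 10.0.0.2 (expiry=65+14=79). clock=65
Op 19: insert c.com -> 10.0.0.5 (expiry=65+12=77). clock=65
Op 20: tick 11 -> clock=76.
Op 21: insert c.com -> 10.0.0.4 (expiry=76+4=80). clock=76
Op 22: tick 8 -> clock=84. purged={b.com,c.com}
Op 23: insert a.com -> 10.0.0.2 (expiry=84+6=90). clock=84
Op 24: insert a.com -> 10.0.0.5 (expiry=84+11=95). clock=84
Op 25: insert b.com -> 10.0.0.5 (expiry=84+2=86). clock=84
Op 26: tick 12 -> clock=96. purged={a.com,b.com}
Op 27: insert a.com -> 10.0.0.5 (expiry=96+1=97). clock=96
Final clock = 96
Final cache (unexpired): {a.com} -> size=1

Answer: clock=96 cache_size=1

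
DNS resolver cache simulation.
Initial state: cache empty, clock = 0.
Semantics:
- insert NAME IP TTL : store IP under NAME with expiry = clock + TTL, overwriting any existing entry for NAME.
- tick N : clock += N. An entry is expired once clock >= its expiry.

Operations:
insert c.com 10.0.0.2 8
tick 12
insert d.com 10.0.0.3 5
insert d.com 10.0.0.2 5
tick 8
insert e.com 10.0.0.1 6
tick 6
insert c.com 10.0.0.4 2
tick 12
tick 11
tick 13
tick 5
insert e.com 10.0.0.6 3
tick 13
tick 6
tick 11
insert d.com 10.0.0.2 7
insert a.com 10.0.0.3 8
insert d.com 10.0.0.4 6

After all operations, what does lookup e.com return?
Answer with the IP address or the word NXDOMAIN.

Op 1: insert c.com -> 10.0.0.2 (expiry=0+8=8). clock=0
Op 2: tick 12 -> clock=12. purged={c.com}
Op 3: insert d.com -> 10.0.0.3 (expiry=12+5=17). clock=12
Op 4: insert d.com -> 10.0.0.2 (expiry=12+5=17). clock=12
Op 5: tick 8 -> clock=20. purged={d.com}
Op 6: insert e.com -> 10.0.0.1 (expiry=20+6=26). clock=20
Op 7: tick 6 -> clock=26. purged={e.com}
Op 8: insert c.com -> 10.0.0.4 (expiry=26+2=28). clock=26
Op 9: tick 12 -> clock=38. purged={c.com}
Op 10: tick 11 -> clock=49.
Op 11: tick 13 -> clock=62.
Op 12: tick 5 -> clock=67.
Op 13: insert e.com -> 10.0.0.6 (expiry=67+3=70). clock=67
Op 14: tick 13 -> clock=80. purged={e.com}
Op 15: tick 6 -> clock=86.
Op 16: tick 11 -> clock=97.
Op 17: insert d.com -> 10.0.0.2 (expiry=97+7=104). clock=97
Op 18: insert a.com -> 10.0.0.3 (expiry=97+8=105). clock=97
Op 19: insert d.com -> 10.0.0.4 (expiry=97+6=103). clock=97
lookup e.com: not in cache (expired or never inserted)

Answer: NXDOMAIN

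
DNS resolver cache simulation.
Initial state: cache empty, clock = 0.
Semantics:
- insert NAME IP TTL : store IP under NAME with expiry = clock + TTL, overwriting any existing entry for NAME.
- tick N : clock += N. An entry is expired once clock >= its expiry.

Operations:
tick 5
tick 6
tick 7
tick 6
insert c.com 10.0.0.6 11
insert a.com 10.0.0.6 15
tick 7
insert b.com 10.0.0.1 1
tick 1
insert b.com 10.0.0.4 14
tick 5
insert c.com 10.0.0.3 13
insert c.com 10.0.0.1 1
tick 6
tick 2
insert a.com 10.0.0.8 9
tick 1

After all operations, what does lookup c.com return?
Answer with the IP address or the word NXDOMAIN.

Op 1: tick 5 -> clock=5.
Op 2: tick 6 -> clock=11.
Op 3: tick 7 -> clock=18.
Op 4: tick 6 -> clock=24.
Op 5: insert c.com -> 10.0.0.6 (expiry=24+11=35). clock=24
Op 6: insert a.com -> 10.0.0.6 (expiry=24+15=39). clock=24
Op 7: tick 7 -> clock=31.
Op 8: insert b.com -> 10.0.0.1 (expiry=31+1=32). clock=31
Op 9: tick 1 -> clock=32. purged={b.com}
Op 10: insert b.com -> 10.0.0.4 (expiry=32+14=46). clock=32
Op 11: tick 5 -> clock=37. purged={c.com}
Op 12: insert c.com -> 10.0.0.3 (expiry=37+13=50). clock=37
Op 13: insert c.com -> 10.0.0.1 (expiry=37+1=38). clock=37
Op 14: tick 6 -> clock=43. purged={a.com,c.com}
Op 15: tick 2 -> clock=45.
Op 16: insert a.com -> 10.0.0.8 (expiry=45+9=54). clock=45
Op 17: tick 1 -> clock=46. purged={b.com}
lookup c.com: not in cache (expired or never inserted)

Answer: NXDOMAIN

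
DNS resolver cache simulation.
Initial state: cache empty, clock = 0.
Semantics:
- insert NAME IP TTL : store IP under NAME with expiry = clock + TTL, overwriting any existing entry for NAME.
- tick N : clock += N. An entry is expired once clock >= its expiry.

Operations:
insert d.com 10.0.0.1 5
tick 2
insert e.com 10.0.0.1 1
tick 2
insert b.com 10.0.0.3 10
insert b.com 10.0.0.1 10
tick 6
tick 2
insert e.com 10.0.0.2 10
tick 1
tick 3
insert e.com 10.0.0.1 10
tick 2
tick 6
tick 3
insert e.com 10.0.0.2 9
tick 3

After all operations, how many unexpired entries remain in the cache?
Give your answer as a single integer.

Answer: 1

Derivation:
Op 1: insert d.com -> 10.0.0.1 (expiry=0+5=5). clock=0
Op 2: tick 2 -> clock=2.
Op 3: insert e.com -> 10.0.0.1 (expiry=2+1=3). clock=2
Op 4: tick 2 -> clock=4. purged={e.com}
Op 5: insert b.com -> 10.0.0.3 (expiry=4+10=14). clock=4
Op 6: insert b.com -> 10.0.0.1 (expiry=4+10=14). clock=4
Op 7: tick 6 -> clock=10. purged={d.com}
Op 8: tick 2 -> clock=12.
Op 9: insert e.com -> 10.0.0.2 (expiry=12+10=22). clock=12
Op 10: tick 1 -> clock=13.
Op 11: tick 3 -> clock=16. purged={b.com}
Op 12: insert e.com -> 10.0.0.1 (expiry=16+10=26). clock=16
Op 13: tick 2 -> clock=18.
Op 14: tick 6 -> clock=24.
Op 15: tick 3 -> clock=27. purged={e.com}
Op 16: insert e.com -> 10.0.0.2 (expiry=27+9=36). clock=27
Op 17: tick 3 -> clock=30.
Final cache (unexpired): {e.com} -> size=1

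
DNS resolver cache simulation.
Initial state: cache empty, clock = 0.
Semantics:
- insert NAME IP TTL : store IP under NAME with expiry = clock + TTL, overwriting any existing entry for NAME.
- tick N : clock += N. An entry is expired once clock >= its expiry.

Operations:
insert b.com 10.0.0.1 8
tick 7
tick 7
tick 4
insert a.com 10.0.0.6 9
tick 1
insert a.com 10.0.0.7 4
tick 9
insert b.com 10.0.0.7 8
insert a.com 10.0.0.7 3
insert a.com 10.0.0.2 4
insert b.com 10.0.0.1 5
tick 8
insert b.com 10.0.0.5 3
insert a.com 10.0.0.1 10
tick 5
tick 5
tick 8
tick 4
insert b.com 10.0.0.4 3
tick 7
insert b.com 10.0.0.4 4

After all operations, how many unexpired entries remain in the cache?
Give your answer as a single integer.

Op 1: insert b.com -> 10.0.0.1 (expiry=0+8=8). clock=0
Op 2: tick 7 -> clock=7.
Op 3: tick 7 -> clock=14. purged={b.com}
Op 4: tick 4 -> clock=18.
Op 5: insert a.com -> 10.0.0.6 (expiry=18+9=27). clock=18
Op 6: tick 1 -> clock=19.
Op 7: insert a.com -> 10.0.0.7 (expiry=19+4=23). clock=19
Op 8: tick 9 -> clock=28. purged={a.com}
Op 9: insert b.com -> 10.0.0.7 (expiry=28+8=36). clock=28
Op 10: insert a.com -> 10.0.0.7 (expiry=28+3=31). clock=28
Op 11: insert a.com -> 10.0.0.2 (expiry=28+4=32). clock=28
Op 12: insert b.com -> 10.0.0.1 (expiry=28+5=33). clock=28
Op 13: tick 8 -> clock=36. purged={a.com,b.com}
Op 14: insert b.com -> 10.0.0.5 (expiry=36+3=39). clock=36
Op 15: insert a.com -> 10.0.0.1 (expiry=36+10=46). clock=36
Op 16: tick 5 -> clock=41. purged={b.com}
Op 17: tick 5 -> clock=46. purged={a.com}
Op 18: tick 8 -> clock=54.
Op 19: tick 4 -> clock=58.
Op 20: insert b.com -> 10.0.0.4 (expiry=58+3=61). clock=58
Op 21: tick 7 -> clock=65. purged={b.com}
Op 22: insert b.com -> 10.0.0.4 (expiry=65+4=69). clock=65
Final cache (unexpired): {b.com} -> size=1

Answer: 1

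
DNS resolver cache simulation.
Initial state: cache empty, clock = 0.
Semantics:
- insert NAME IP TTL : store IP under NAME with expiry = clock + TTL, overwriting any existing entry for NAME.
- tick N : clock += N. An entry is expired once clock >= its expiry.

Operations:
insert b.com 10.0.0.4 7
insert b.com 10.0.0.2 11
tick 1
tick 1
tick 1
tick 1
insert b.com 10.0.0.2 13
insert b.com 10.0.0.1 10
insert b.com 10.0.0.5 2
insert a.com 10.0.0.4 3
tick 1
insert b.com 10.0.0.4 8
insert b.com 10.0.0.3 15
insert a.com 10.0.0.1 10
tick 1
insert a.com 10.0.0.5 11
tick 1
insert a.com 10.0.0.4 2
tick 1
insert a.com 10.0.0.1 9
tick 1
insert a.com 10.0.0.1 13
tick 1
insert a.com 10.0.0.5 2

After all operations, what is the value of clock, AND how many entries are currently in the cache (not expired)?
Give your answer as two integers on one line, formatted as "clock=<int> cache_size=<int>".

Op 1: insert b.com -> 10.0.0.4 (expiry=0+7=7). clock=0
Op 2: insert b.com -> 10.0.0.2 (expiry=0+11=11). clock=0
Op 3: tick 1 -> clock=1.
Op 4: tick 1 -> clock=2.
Op 5: tick 1 -> clock=3.
Op 6: tick 1 -> clock=4.
Op 7: insert b.com -> 10.0.0.2 (expiry=4+13=17). clock=4
Op 8: insert b.com -> 10.0.0.1 (expiry=4+10=14). clock=4
Op 9: insert b.com -> 10.0.0.5 (expiry=4+2=6). clock=4
Op 10: insert a.com -> 10.0.0.4 (expiry=4+3=7). clock=4
Op 11: tick 1 -> clock=5.
Op 12: insert b.com -> 10.0.0.4 (expiry=5+8=13). clock=5
Op 13: insert b.com -> 10.0.0.3 (expiry=5+15=20). clock=5
Op 14: insert a.com -> 10.0.0.1 (expiry=5+10=15). clock=5
Op 15: tick 1 -> clock=6.
Op 16: insert a.com -> 10.0.0.5 (expiry=6+11=17). clock=6
Op 17: tick 1 -> clock=7.
Op 18: insert a.com -> 10.0.0.4 (expiry=7+2=9). clock=7
Op 19: tick 1 -> clock=8.
Op 20: insert a.com -> 10.0.0.1 (expiry=8+9=17). clock=8
Op 21: tick 1 -> clock=9.
Op 22: insert a.com -> 10.0.0.1 (expiry=9+13=22). clock=9
Op 23: tick 1 -> clock=10.
Op 24: insert a.com -> 10.0.0.5 (expiry=10+2=12). clock=10
Final clock = 10
Final cache (unexpired): {a.com,b.com} -> size=2

Answer: clock=10 cache_size=2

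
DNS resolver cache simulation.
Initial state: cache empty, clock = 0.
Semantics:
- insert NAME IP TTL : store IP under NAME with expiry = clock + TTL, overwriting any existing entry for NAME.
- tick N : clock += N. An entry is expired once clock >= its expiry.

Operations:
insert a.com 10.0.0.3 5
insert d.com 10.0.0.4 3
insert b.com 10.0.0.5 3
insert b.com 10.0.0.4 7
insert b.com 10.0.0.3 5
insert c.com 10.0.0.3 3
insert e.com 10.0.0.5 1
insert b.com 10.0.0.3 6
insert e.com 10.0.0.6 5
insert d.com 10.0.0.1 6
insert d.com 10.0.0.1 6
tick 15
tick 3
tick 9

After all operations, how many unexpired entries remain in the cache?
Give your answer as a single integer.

Answer: 0

Derivation:
Op 1: insert a.com -> 10.0.0.3 (expiry=0+5=5). clock=0
Op 2: insert d.com -> 10.0.0.4 (expiry=0+3=3). clock=0
Op 3: insert b.com -> 10.0.0.5 (expiry=0+3=3). clock=0
Op 4: insert b.com -> 10.0.0.4 (expiry=0+7=7). clock=0
Op 5: insert b.com -> 10.0.0.3 (expiry=0+5=5). clock=0
Op 6: insert c.com -> 10.0.0.3 (expiry=0+3=3). clock=0
Op 7: insert e.com -> 10.0.0.5 (expiry=0+1=1). clock=0
Op 8: insert b.com -> 10.0.0.3 (expiry=0+6=6). clock=0
Op 9: insert e.com -> 10.0.0.6 (expiry=0+5=5). clock=0
Op 10: insert d.com -> 10.0.0.1 (expiry=0+6=6). clock=0
Op 11: insert d.com -> 10.0.0.1 (expiry=0+6=6). clock=0
Op 12: tick 15 -> clock=15. purged={a.com,b.com,c.com,d.com,e.com}
Op 13: tick 3 -> clock=18.
Op 14: tick 9 -> clock=27.
Final cache (unexpired): {} -> size=0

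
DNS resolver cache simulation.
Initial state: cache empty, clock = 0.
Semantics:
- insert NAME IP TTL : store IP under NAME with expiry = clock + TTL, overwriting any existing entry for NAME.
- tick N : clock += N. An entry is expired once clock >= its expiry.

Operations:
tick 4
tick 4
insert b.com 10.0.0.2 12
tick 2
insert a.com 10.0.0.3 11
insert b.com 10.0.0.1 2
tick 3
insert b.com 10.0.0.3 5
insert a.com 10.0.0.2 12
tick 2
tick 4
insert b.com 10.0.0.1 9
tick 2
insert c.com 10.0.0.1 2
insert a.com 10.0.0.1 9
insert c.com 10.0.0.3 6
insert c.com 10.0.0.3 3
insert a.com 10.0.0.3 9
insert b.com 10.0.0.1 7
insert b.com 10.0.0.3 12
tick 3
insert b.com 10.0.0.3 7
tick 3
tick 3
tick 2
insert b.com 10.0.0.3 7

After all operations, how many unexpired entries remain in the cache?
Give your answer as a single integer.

Op 1: tick 4 -> clock=4.
Op 2: tick 4 -> clock=8.
Op 3: insert b.com -> 10.0.0.2 (expiry=8+12=20). clock=8
Op 4: tick 2 -> clock=10.
Op 5: insert a.com -> 10.0.0.3 (expiry=10+11=21). clock=10
Op 6: insert b.com -> 10.0.0.1 (expiry=10+2=12). clock=10
Op 7: tick 3 -> clock=13. purged={b.com}
Op 8: insert b.com -> 10.0.0.3 (expiry=13+5=18). clock=13
Op 9: insert a.com -> 10.0.0.2 (expiry=13+12=25). clock=13
Op 10: tick 2 -> clock=15.
Op 11: tick 4 -> clock=19. purged={b.com}
Op 12: insert b.com -> 10.0.0.1 (expiry=19+9=28). clock=19
Op 13: tick 2 -> clock=21.
Op 14: insert c.com -> 10.0.0.1 (expiry=21+2=23). clock=21
Op 15: insert a.com -> 10.0.0.1 (expiry=21+9=30). clock=21
Op 16: insert c.com -> 10.0.0.3 (expiry=21+6=27). clock=21
Op 17: insert c.com -> 10.0.0.3 (expiry=21+3=24). clock=21
Op 18: insert a.com -> 10.0.0.3 (expiry=21+9=30). clock=21
Op 19: insert b.com -> 10.0.0.1 (expiry=21+7=28). clock=21
Op 20: insert b.com -> 10.0.0.3 (expiry=21+12=33). clock=21
Op 21: tick 3 -> clock=24. purged={c.com}
Op 22: insert b.com -> 10.0.0.3 (expiry=24+7=31). clock=24
Op 23: tick 3 -> clock=27.
Op 24: tick 3 -> clock=30. purged={a.com}
Op 25: tick 2 -> clock=32. purged={b.com}
Op 26: insert b.com -> 10.0.0.3 (expiry=32+7=39). clock=32
Final cache (unexpired): {b.com} -> size=1

Answer: 1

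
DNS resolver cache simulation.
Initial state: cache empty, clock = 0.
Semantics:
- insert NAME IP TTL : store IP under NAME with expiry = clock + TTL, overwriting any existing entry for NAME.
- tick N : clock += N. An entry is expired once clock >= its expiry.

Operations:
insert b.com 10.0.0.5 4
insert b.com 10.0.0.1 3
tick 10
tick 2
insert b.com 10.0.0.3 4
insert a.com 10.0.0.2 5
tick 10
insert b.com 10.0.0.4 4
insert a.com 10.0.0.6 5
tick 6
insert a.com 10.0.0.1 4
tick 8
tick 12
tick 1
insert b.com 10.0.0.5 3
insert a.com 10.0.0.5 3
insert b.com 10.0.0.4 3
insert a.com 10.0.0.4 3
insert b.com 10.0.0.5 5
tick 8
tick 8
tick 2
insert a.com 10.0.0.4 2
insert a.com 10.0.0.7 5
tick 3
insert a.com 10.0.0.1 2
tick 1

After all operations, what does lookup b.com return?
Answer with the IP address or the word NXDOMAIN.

Answer: NXDOMAIN

Derivation:
Op 1: insert b.com -> 10.0.0.5 (expiry=0+4=4). clock=0
Op 2: insert b.com -> 10.0.0.1 (expiry=0+3=3). clock=0
Op 3: tick 10 -> clock=10. purged={b.com}
Op 4: tick 2 -> clock=12.
Op 5: insert b.com -> 10.0.0.3 (expiry=12+4=16). clock=12
Op 6: insert a.com -> 10.0.0.2 (expiry=12+5=17). clock=12
Op 7: tick 10 -> clock=22. purged={a.com,b.com}
Op 8: insert b.com -> 10.0.0.4 (expiry=22+4=26). clock=22
Op 9: insert a.com -> 10.0.0.6 (expiry=22+5=27). clock=22
Op 10: tick 6 -> clock=28. purged={a.com,b.com}
Op 11: insert a.com -> 10.0.0.1 (expiry=28+4=32). clock=28
Op 12: tick 8 -> clock=36. purged={a.com}
Op 13: tick 12 -> clock=48.
Op 14: tick 1 -> clock=49.
Op 15: insert b.com -> 10.0.0.5 (expiry=49+3=52). clock=49
Op 16: insert a.com -> 10.0.0.5 (expiry=49+3=52). clock=49
Op 17: insert b.com -> 10.0.0.4 (expiry=49+3=52). clock=49
Op 18: insert a.com -> 10.0.0.4 (expiry=49+3=52). clock=49
Op 19: insert b.com -> 10.0.0.5 (expiry=49+5=54). clock=49
Op 20: tick 8 -> clock=57. purged={a.com,b.com}
Op 21: tick 8 -> clock=65.
Op 22: tick 2 -> clock=67.
Op 23: insert a.com -> 10.0.0.4 (expiry=67+2=69). clock=67
Op 24: insert a.com -> 10.0.0.7 (expiry=67+5=72). clock=67
Op 25: tick 3 -> clock=70.
Op 26: insert a.com -> 10.0.0.1 (expiry=70+2=72). clock=70
Op 27: tick 1 -> clock=71.
lookup b.com: not in cache (expired or never inserted)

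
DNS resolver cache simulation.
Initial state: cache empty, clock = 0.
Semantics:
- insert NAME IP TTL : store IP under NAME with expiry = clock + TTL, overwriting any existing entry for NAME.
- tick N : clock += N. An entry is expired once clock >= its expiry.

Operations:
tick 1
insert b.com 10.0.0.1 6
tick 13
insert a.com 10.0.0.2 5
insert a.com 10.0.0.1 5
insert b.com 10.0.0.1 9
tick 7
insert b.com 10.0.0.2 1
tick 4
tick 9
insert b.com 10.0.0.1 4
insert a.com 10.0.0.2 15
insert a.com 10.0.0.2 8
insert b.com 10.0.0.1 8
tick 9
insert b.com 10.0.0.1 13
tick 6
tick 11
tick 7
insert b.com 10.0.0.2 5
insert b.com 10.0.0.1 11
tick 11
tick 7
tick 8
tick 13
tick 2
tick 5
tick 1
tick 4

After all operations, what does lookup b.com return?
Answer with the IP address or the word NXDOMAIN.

Answer: NXDOMAIN

Derivation:
Op 1: tick 1 -> clock=1.
Op 2: insert b.com -> 10.0.0.1 (expiry=1+6=7). clock=1
Op 3: tick 13 -> clock=14. purged={b.com}
Op 4: insert a.com -> 10.0.0.2 (expiry=14+5=19). clock=14
Op 5: insert a.com -> 10.0.0.1 (expiry=14+5=19). clock=14
Op 6: insert b.com -> 10.0.0.1 (expiry=14+9=23). clock=14
Op 7: tick 7 -> clock=21. purged={a.com}
Op 8: insert b.com -> 10.0.0.2 (expiry=21+1=22). clock=21
Op 9: tick 4 -> clock=25. purged={b.com}
Op 10: tick 9 -> clock=34.
Op 11: insert b.com -> 10.0.0.1 (expiry=34+4=38). clock=34
Op 12: insert a.com -> 10.0.0.2 (expiry=34+15=49). clock=34
Op 13: insert a.com -> 10.0.0.2 (expiry=34+8=42). clock=34
Op 14: insert b.com -> 10.0.0.1 (expiry=34+8=42). clock=34
Op 15: tick 9 -> clock=43. purged={a.com,b.com}
Op 16: insert b.com -> 10.0.0.1 (expiry=43+13=56). clock=43
Op 17: tick 6 -> clock=49.
Op 18: tick 11 -> clock=60. purged={b.com}
Op 19: tick 7 -> clock=67.
Op 20: insert b.com -> 10.0.0.2 (expiry=67+5=72). clock=67
Op 21: insert b.com -> 10.0.0.1 (expiry=67+11=78). clock=67
Op 22: tick 11 -> clock=78. purged={b.com}
Op 23: tick 7 -> clock=85.
Op 24: tick 8 -> clock=93.
Op 25: tick 13 -> clock=106.
Op 26: tick 2 -> clock=108.
Op 27: tick 5 -> clock=113.
Op 28: tick 1 -> clock=114.
Op 29: tick 4 -> clock=118.
lookup b.com: not in cache (expired or never inserted)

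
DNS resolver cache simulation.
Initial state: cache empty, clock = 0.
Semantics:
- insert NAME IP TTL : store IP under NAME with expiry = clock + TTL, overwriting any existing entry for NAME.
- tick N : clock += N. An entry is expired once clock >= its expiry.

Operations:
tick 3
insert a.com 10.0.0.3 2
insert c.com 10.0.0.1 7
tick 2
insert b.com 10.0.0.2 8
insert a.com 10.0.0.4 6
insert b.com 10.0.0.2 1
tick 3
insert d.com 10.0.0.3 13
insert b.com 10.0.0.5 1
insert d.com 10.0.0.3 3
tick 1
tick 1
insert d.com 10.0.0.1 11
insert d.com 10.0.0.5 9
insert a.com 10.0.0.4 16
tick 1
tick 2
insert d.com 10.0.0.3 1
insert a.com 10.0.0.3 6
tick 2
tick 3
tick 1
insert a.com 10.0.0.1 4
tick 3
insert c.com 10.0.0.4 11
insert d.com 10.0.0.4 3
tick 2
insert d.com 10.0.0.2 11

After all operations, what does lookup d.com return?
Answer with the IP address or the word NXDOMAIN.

Answer: 10.0.0.2

Derivation:
Op 1: tick 3 -> clock=3.
Op 2: insert a.com -> 10.0.0.3 (expiry=3+2=5). clock=3
Op 3: insert c.com -> 10.0.0.1 (expiry=3+7=10). clock=3
Op 4: tick 2 -> clock=5. purged={a.com}
Op 5: insert b.com -> 10.0.0.2 (expiry=5+8=13). clock=5
Op 6: insert a.com -> 10.0.0.4 (expiry=5+6=11). clock=5
Op 7: insert b.com -> 10.0.0.2 (expiry=5+1=6). clock=5
Op 8: tick 3 -> clock=8. purged={b.com}
Op 9: insert d.com -> 10.0.0.3 (expiry=8+13=21). clock=8
Op 10: insert b.com -> 10.0.0.5 (expiry=8+1=9). clock=8
Op 11: insert d.com -> 10.0.0.3 (expiry=8+3=11). clock=8
Op 12: tick 1 -> clock=9. purged={b.com}
Op 13: tick 1 -> clock=10. purged={c.com}
Op 14: insert d.com -> 10.0.0.1 (expiry=10+11=21). clock=10
Op 15: insert d.com -> 10.0.0.5 (expiry=10+9=19). clock=10
Op 16: insert a.com -> 10.0.0.4 (expiry=10+16=26). clock=10
Op 17: tick 1 -> clock=11.
Op 18: tick 2 -> clock=13.
Op 19: insert d.com -> 10.0.0.3 (expiry=13+1=14). clock=13
Op 20: insert a.com -> 10.0.0.3 (expiry=13+6=19). clock=13
Op 21: tick 2 -> clock=15. purged={d.com}
Op 22: tick 3 -> clock=18.
Op 23: tick 1 -> clock=19. purged={a.com}
Op 24: insert a.com -> 10.0.0.1 (expiry=19+4=23). clock=19
Op 25: tick 3 -> clock=22.
Op 26: insert c.com -> 10.0.0.4 (expiry=22+11=33). clock=22
Op 27: insert d.com -> 10.0.0.4 (expiry=22+3=25). clock=22
Op 28: tick 2 -> clock=24. purged={a.com}
Op 29: insert d.com -> 10.0.0.2 (expiry=24+11=35). clock=24
lookup d.com: present, ip=10.0.0.2 expiry=35 > clock=24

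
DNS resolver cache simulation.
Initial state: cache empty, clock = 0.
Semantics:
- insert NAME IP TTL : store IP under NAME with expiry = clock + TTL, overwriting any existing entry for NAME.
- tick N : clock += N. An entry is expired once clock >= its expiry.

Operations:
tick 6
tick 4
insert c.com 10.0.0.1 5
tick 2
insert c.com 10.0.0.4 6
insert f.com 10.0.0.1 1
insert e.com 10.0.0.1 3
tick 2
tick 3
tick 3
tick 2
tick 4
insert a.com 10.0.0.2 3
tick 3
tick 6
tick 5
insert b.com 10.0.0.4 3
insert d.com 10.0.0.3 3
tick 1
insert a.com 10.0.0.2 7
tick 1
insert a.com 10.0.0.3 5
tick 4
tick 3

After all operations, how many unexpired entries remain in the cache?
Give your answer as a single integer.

Answer: 0

Derivation:
Op 1: tick 6 -> clock=6.
Op 2: tick 4 -> clock=10.
Op 3: insert c.com -> 10.0.0.1 (expiry=10+5=15). clock=10
Op 4: tick 2 -> clock=12.
Op 5: insert c.com -> 10.0.0.4 (expiry=12+6=18). clock=12
Op 6: insert f.com -> 10.0.0.1 (expiry=12+1=13). clock=12
Op 7: insert e.com -> 10.0.0.1 (expiry=12+3=15). clock=12
Op 8: tick 2 -> clock=14. purged={f.com}
Op 9: tick 3 -> clock=17. purged={e.com}
Op 10: tick 3 -> clock=20. purged={c.com}
Op 11: tick 2 -> clock=22.
Op 12: tick 4 -> clock=26.
Op 13: insert a.com -> 10.0.0.2 (expiry=26+3=29). clock=26
Op 14: tick 3 -> clock=29. purged={a.com}
Op 15: tick 6 -> clock=35.
Op 16: tick 5 -> clock=40.
Op 17: insert b.com -> 10.0.0.4 (expiry=40+3=43). clock=40
Op 18: insert d.com -> 10.0.0.3 (expiry=40+3=43). clock=40
Op 19: tick 1 -> clock=41.
Op 20: insert a.com -> 10.0.0.2 (expiry=41+7=48). clock=41
Op 21: tick 1 -> clock=42.
Op 22: insert a.com -> 10.0.0.3 (expiry=42+5=47). clock=42
Op 23: tick 4 -> clock=46. purged={b.com,d.com}
Op 24: tick 3 -> clock=49. purged={a.com}
Final cache (unexpired): {} -> size=0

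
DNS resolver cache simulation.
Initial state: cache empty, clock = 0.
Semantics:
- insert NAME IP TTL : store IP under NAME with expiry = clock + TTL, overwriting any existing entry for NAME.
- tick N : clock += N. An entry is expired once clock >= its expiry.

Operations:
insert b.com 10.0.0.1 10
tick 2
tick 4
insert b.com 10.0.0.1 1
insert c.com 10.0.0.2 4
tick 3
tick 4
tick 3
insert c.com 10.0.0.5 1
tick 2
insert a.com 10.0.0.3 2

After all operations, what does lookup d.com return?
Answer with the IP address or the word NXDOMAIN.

Answer: NXDOMAIN

Derivation:
Op 1: insert b.com -> 10.0.0.1 (expiry=0+10=10). clock=0
Op 2: tick 2 -> clock=2.
Op 3: tick 4 -> clock=6.
Op 4: insert b.com -> 10.0.0.1 (expiry=6+1=7). clock=6
Op 5: insert c.com -> 10.0.0.2 (expiry=6+4=10). clock=6
Op 6: tick 3 -> clock=9. purged={b.com}
Op 7: tick 4 -> clock=13. purged={c.com}
Op 8: tick 3 -> clock=16.
Op 9: insert c.com -> 10.0.0.5 (expiry=16+1=17). clock=16
Op 10: tick 2 -> clock=18. purged={c.com}
Op 11: insert a.com -> 10.0.0.3 (expiry=18+2=20). clock=18
lookup d.com: not in cache (expired or never inserted)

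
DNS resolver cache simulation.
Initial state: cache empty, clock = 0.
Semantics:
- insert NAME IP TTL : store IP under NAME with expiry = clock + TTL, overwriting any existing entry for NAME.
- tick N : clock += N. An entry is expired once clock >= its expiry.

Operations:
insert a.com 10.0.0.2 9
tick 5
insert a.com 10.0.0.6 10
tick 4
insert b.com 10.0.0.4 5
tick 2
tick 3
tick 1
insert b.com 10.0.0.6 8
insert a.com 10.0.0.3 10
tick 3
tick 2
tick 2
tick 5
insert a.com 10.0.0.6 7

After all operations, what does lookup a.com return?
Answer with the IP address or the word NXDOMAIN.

Op 1: insert a.com -> 10.0.0.2 (expiry=0+9=9). clock=0
Op 2: tick 5 -> clock=5.
Op 3: insert a.com -> 10.0.0.6 (expiry=5+10=15). clock=5
Op 4: tick 4 -> clock=9.
Op 5: insert b.com -> 10.0.0.4 (expiry=9+5=14). clock=9
Op 6: tick 2 -> clock=11.
Op 7: tick 3 -> clock=14. purged={b.com}
Op 8: tick 1 -> clock=15. purged={a.com}
Op 9: insert b.com -> 10.0.0.6 (expiry=15+8=23). clock=15
Op 10: insert a.com -> 10.0.0.3 (expiry=15+10=25). clock=15
Op 11: tick 3 -> clock=18.
Op 12: tick 2 -> clock=20.
Op 13: tick 2 -> clock=22.
Op 14: tick 5 -> clock=27. purged={a.com,b.com}
Op 15: insert a.com -> 10.0.0.6 (expiry=27+7=34). clock=27
lookup a.com: present, ip=10.0.0.6 expiry=34 > clock=27

Answer: 10.0.0.6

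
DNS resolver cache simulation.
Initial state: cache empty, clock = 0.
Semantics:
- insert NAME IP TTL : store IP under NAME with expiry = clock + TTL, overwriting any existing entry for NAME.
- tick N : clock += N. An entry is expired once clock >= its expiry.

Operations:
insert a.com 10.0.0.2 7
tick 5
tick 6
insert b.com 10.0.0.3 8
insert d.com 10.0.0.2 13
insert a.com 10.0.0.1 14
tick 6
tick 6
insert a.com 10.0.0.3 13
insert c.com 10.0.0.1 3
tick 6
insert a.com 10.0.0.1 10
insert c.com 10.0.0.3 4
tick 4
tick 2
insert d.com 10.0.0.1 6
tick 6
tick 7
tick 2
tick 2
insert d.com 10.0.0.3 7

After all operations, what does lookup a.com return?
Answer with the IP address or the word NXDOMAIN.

Op 1: insert a.com -> 10.0.0.2 (expiry=0+7=7). clock=0
Op 2: tick 5 -> clock=5.
Op 3: tick 6 -> clock=11. purged={a.com}
Op 4: insert b.com -> 10.0.0.3 (expiry=11+8=19). clock=11
Op 5: insert d.com -> 10.0.0.2 (expiry=11+13=24). clock=11
Op 6: insert a.com -> 10.0.0.1 (expiry=11+14=25). clock=11
Op 7: tick 6 -> clock=17.
Op 8: tick 6 -> clock=23. purged={b.com}
Op 9: insert a.com -> 10.0.0.3 (expiry=23+13=36). clock=23
Op 10: insert c.com -> 10.0.0.1 (expiry=23+3=26). clock=23
Op 11: tick 6 -> clock=29. purged={c.com,d.com}
Op 12: insert a.com -> 10.0.0.1 (expiry=29+10=39). clock=29
Op 13: insert c.com -> 10.0.0.3 (expiry=29+4=33). clock=29
Op 14: tick 4 -> clock=33. purged={c.com}
Op 15: tick 2 -> clock=35.
Op 16: insert d.com -> 10.0.0.1 (expiry=35+6=41). clock=35
Op 17: tick 6 -> clock=41. purged={a.com,d.com}
Op 18: tick 7 -> clock=48.
Op 19: tick 2 -> clock=50.
Op 20: tick 2 -> clock=52.
Op 21: insert d.com -> 10.0.0.3 (expiry=52+7=59). clock=52
lookup a.com: not in cache (expired or never inserted)

Answer: NXDOMAIN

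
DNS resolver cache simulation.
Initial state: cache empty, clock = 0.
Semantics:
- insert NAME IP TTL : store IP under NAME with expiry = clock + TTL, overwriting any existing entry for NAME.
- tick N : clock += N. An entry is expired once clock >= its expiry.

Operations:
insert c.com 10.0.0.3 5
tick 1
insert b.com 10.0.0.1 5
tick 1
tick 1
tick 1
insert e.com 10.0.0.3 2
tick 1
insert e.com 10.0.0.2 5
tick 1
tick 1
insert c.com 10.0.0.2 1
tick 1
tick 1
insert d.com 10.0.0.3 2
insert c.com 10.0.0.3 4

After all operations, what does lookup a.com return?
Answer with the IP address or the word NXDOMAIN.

Op 1: insert c.com -> 10.0.0.3 (expiry=0+5=5). clock=0
Op 2: tick 1 -> clock=1.
Op 3: insert b.com -> 10.0.0.1 (expiry=1+5=6). clock=1
Op 4: tick 1 -> clock=2.
Op 5: tick 1 -> clock=3.
Op 6: tick 1 -> clock=4.
Op 7: insert e.com -> 10.0.0.3 (expiry=4+2=6). clock=4
Op 8: tick 1 -> clock=5. purged={c.com}
Op 9: insert e.com -> 10.0.0.2 (expiry=5+5=10). clock=5
Op 10: tick 1 -> clock=6. purged={b.com}
Op 11: tick 1 -> clock=7.
Op 12: insert c.com -> 10.0.0.2 (expiry=7+1=8). clock=7
Op 13: tick 1 -> clock=8. purged={c.com}
Op 14: tick 1 -> clock=9.
Op 15: insert d.com -> 10.0.0.3 (expiry=9+2=11). clock=9
Op 16: insert c.com -> 10.0.0.3 (expiry=9+4=13). clock=9
lookup a.com: not in cache (expired or never inserted)

Answer: NXDOMAIN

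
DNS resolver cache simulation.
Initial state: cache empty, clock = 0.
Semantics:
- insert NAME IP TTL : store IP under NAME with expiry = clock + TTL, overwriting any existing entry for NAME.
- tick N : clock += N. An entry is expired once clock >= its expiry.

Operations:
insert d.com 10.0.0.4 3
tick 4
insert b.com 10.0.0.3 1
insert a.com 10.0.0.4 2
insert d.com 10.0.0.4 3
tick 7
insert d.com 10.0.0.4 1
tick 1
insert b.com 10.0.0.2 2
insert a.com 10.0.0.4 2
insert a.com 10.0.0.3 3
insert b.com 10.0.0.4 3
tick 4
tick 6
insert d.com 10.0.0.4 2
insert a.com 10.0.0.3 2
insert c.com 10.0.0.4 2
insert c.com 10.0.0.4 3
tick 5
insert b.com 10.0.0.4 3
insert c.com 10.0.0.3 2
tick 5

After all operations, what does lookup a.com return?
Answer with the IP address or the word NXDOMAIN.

Answer: NXDOMAIN

Derivation:
Op 1: insert d.com -> 10.0.0.4 (expiry=0+3=3). clock=0
Op 2: tick 4 -> clock=4. purged={d.com}
Op 3: insert b.com -> 10.0.0.3 (expiry=4+1=5). clock=4
Op 4: insert a.com -> 10.0.0.4 (expiry=4+2=6). clock=4
Op 5: insert d.com -> 10.0.0.4 (expiry=4+3=7). clock=4
Op 6: tick 7 -> clock=11. purged={a.com,b.com,d.com}
Op 7: insert d.com -> 10.0.0.4 (expiry=11+1=12). clock=11
Op 8: tick 1 -> clock=12. purged={d.com}
Op 9: insert b.com -> 10.0.0.2 (expiry=12+2=14). clock=12
Op 10: insert a.com -> 10.0.0.4 (expiry=12+2=14). clock=12
Op 11: insert a.com -> 10.0.0.3 (expiry=12+3=15). clock=12
Op 12: insert b.com -> 10.0.0.4 (expiry=12+3=15). clock=12
Op 13: tick 4 -> clock=16. purged={a.com,b.com}
Op 14: tick 6 -> clock=22.
Op 15: insert d.com -> 10.0.0.4 (expiry=22+2=24). clock=22
Op 16: insert a.com -> 10.0.0.3 (expiry=22+2=24). clock=22
Op 17: insert c.com -> 10.0.0.4 (expiry=22+2=24). clock=22
Op 18: insert c.com -> 10.0.0.4 (expiry=22+3=25). clock=22
Op 19: tick 5 -> clock=27. purged={a.com,c.com,d.com}
Op 20: insert b.com -> 10.0.0.4 (expiry=27+3=30). clock=27
Op 21: insert c.com -> 10.0.0.3 (expiry=27+2=29). clock=27
Op 22: tick 5 -> clock=32. purged={b.com,c.com}
lookup a.com: not in cache (expired or never inserted)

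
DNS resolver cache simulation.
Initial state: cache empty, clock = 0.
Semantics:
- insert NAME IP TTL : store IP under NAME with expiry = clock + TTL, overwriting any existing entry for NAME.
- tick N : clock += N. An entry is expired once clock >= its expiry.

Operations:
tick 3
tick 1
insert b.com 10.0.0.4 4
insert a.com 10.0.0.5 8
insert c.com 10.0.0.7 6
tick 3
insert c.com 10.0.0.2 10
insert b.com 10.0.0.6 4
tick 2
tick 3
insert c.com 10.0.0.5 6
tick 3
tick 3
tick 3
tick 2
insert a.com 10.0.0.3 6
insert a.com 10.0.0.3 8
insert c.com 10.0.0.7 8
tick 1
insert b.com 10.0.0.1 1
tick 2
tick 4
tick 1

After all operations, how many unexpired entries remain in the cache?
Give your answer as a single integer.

Answer: 0

Derivation:
Op 1: tick 3 -> clock=3.
Op 2: tick 1 -> clock=4.
Op 3: insert b.com -> 10.0.0.4 (expiry=4+4=8). clock=4
Op 4: insert a.com -> 10.0.0.5 (expiry=4+8=12). clock=4
Op 5: insert c.com -> 10.0.0.7 (expiry=4+6=10). clock=4
Op 6: tick 3 -> clock=7.
Op 7: insert c.com -> 10.0.0.2 (expiry=7+10=17). clock=7
Op 8: insert b.com -> 10.0.0.6 (expiry=7+4=11). clock=7
Op 9: tick 2 -> clock=9.
Op 10: tick 3 -> clock=12. purged={a.com,b.com}
Op 11: insert c.com -> 10.0.0.5 (expiry=12+6=18). clock=12
Op 12: tick 3 -> clock=15.
Op 13: tick 3 -> clock=18. purged={c.com}
Op 14: tick 3 -> clock=21.
Op 15: tick 2 -> clock=23.
Op 16: insert a.com -> 10.0.0.3 (expiry=23+6=29). clock=23
Op 17: insert a.com -> 10.0.0.3 (expiry=23+8=31). clock=23
Op 18: insert c.com -> 10.0.0.7 (expiry=23+8=31). clock=23
Op 19: tick 1 -> clock=24.
Op 20: insert b.com -> 10.0.0.1 (expiry=24+1=25). clock=24
Op 21: tick 2 -> clock=26. purged={b.com}
Op 22: tick 4 -> clock=30.
Op 23: tick 1 -> clock=31. purged={a.com,c.com}
Final cache (unexpired): {} -> size=0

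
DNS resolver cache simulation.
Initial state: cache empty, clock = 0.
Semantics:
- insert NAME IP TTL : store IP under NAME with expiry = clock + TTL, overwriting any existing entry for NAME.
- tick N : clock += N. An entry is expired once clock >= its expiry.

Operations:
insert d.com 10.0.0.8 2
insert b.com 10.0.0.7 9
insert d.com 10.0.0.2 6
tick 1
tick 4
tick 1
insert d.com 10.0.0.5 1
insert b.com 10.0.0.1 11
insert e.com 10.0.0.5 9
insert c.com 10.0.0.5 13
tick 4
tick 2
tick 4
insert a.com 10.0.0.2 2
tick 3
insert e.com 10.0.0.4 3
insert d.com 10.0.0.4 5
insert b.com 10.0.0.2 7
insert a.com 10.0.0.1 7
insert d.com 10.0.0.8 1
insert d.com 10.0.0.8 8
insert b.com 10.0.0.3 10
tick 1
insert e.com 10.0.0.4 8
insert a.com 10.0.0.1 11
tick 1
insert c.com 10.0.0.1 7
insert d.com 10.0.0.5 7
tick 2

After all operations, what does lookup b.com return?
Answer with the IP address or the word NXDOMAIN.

Op 1: insert d.com -> 10.0.0.8 (expiry=0+2=2). clock=0
Op 2: insert b.com -> 10.0.0.7 (expiry=0+9=9). clock=0
Op 3: insert d.com -> 10.0.0.2 (expiry=0+6=6). clock=0
Op 4: tick 1 -> clock=1.
Op 5: tick 4 -> clock=5.
Op 6: tick 1 -> clock=6. purged={d.com}
Op 7: insert d.com -> 10.0.0.5 (expiry=6+1=7). clock=6
Op 8: insert b.com -> 10.0.0.1 (expiry=6+11=17). clock=6
Op 9: insert e.com -> 10.0.0.5 (expiry=6+9=15). clock=6
Op 10: insert c.com -> 10.0.0.5 (expiry=6+13=19). clock=6
Op 11: tick 4 -> clock=10. purged={d.com}
Op 12: tick 2 -> clock=12.
Op 13: tick 4 -> clock=16. purged={e.com}
Op 14: insert a.com -> 10.0.0.2 (expiry=16+2=18). clock=16
Op 15: tick 3 -> clock=19. purged={a.com,b.com,c.com}
Op 16: insert e.com -> 10.0.0.4 (expiry=19+3=22). clock=19
Op 17: insert d.com -> 10.0.0.4 (expiry=19+5=24). clock=19
Op 18: insert b.com -> 10.0.0.2 (expiry=19+7=26). clock=19
Op 19: insert a.com -> 10.0.0.1 (expiry=19+7=26). clock=19
Op 20: insert d.com -> 10.0.0.8 (expiry=19+1=20). clock=19
Op 21: insert d.com -> 10.0.0.8 (expiry=19+8=27). clock=19
Op 22: insert b.com -> 10.0.0.3 (expiry=19+10=29). clock=19
Op 23: tick 1 -> clock=20.
Op 24: insert e.com -> 10.0.0.4 (expiry=20+8=28). clock=20
Op 25: insert a.com -> 10.0.0.1 (expiry=20+11=31). clock=20
Op 26: tick 1 -> clock=21.
Op 27: insert c.com -> 10.0.0.1 (expiry=21+7=28). clock=21
Op 28: insert d.com -> 10.0.0.5 (expiry=21+7=28). clock=21
Op 29: tick 2 -> clock=23.
lookup b.com: present, ip=10.0.0.3 expiry=29 > clock=23

Answer: 10.0.0.3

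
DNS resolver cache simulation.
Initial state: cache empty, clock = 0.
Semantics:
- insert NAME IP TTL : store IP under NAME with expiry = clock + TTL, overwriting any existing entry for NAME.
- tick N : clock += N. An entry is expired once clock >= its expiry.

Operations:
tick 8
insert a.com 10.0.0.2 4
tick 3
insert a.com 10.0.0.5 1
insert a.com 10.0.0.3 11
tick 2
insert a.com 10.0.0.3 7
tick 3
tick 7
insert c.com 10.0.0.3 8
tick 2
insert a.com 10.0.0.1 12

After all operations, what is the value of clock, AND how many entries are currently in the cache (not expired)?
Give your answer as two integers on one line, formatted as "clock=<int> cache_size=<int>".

Op 1: tick 8 -> clock=8.
Op 2: insert a.com -> 10.0.0.2 (expiry=8+4=12). clock=8
Op 3: tick 3 -> clock=11.
Op 4: insert a.com -> 10.0.0.5 (expiry=11+1=12). clock=11
Op 5: insert a.com -> 10.0.0.3 (expiry=11+11=22). clock=11
Op 6: tick 2 -> clock=13.
Op 7: insert a.com -> 10.0.0.3 (expiry=13+7=20). clock=13
Op 8: tick 3 -> clock=16.
Op 9: tick 7 -> clock=23. purged={a.com}
Op 10: insert c.com -> 10.0.0.3 (expiry=23+8=31). clock=23
Op 11: tick 2 -> clock=25.
Op 12: insert a.com -> 10.0.0.1 (expiry=25+12=37). clock=25
Final clock = 25
Final cache (unexpired): {a.com,c.com} -> size=2

Answer: clock=25 cache_size=2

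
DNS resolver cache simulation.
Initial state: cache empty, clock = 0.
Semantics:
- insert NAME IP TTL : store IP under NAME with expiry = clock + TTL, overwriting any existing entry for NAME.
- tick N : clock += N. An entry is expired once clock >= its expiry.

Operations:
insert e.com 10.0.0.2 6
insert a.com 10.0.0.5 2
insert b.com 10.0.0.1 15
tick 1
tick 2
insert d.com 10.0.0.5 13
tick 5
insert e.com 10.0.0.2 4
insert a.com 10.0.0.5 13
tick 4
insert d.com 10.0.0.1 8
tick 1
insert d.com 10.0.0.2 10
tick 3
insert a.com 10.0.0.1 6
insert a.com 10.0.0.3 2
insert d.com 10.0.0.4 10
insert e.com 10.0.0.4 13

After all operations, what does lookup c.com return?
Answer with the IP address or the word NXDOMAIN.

Op 1: insert e.com -> 10.0.0.2 (expiry=0+6=6). clock=0
Op 2: insert a.com -> 10.0.0.5 (expiry=0+2=2). clock=0
Op 3: insert b.com -> 10.0.0.1 (expiry=0+15=15). clock=0
Op 4: tick 1 -> clock=1.
Op 5: tick 2 -> clock=3. purged={a.com}
Op 6: insert d.com -> 10.0.0.5 (expiry=3+13=16). clock=3
Op 7: tick 5 -> clock=8. purged={e.com}
Op 8: insert e.com -> 10.0.0.2 (expiry=8+4=12). clock=8
Op 9: insert a.com -> 10.0.0.5 (expiry=8+13=21). clock=8
Op 10: tick 4 -> clock=12. purged={e.com}
Op 11: insert d.com -> 10.0.0.1 (expiry=12+8=20). clock=12
Op 12: tick 1 -> clock=13.
Op 13: insert d.com -> 10.0.0.2 (expiry=13+10=23). clock=13
Op 14: tick 3 -> clock=16. purged={b.com}
Op 15: insert a.com -> 10.0.0.1 (expiry=16+6=22). clock=16
Op 16: insert a.com -> 10.0.0.3 (expiry=16+2=18). clock=16
Op 17: insert d.com -> 10.0.0.4 (expiry=16+10=26). clock=16
Op 18: insert e.com -> 10.0.0.4 (expiry=16+13=29). clock=16
lookup c.com: not in cache (expired or never inserted)

Answer: NXDOMAIN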